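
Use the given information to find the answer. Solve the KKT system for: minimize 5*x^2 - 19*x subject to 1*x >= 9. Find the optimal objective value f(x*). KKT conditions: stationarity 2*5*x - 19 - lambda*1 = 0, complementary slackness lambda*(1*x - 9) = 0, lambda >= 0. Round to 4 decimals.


Step 1: Try lambda = 0 (constraint inactive).
x_unc = 19/(2*5) = 1.9
Check: 1*1.9 = 1.9 < 9 -- violated!
Step 2: Constraint must be active: 1*x = 9
x* = 9/1 = 9.0
lambda = (2*5*9.0 - 19)/1 = 71.0
Step 3: Compute optimal value.
f(x*) = 5*9.0^2 - 19*9.0 = 234.0


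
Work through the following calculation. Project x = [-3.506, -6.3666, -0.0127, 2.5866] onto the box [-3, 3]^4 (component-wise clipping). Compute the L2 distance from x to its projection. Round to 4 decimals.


Project each component onto [-3, 3].
clip(-3.506) = -3.0, clip(-6.3666) = -3.0, clip(-0.0127) = -0.0127, clip(2.5866) = 2.5866
Projection = [-3.0, -3.0, -0.0127, 2.5866]
Squared diffs: [0.256, 11.334, 0.0, 0.0]
Distance = sqrt(11.59) = 3.4044


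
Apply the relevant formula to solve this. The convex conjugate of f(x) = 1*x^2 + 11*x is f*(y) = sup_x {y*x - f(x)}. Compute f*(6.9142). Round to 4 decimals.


f*(y) = sup_x {y*x - a*x^2 - b*x} = sup_x {(y-b)*x - a*x^2}
FOC: (y - b) - 2a*x = 0 => x* = (y - b)/(2a)
x* = (6.9142 - 11)/(2*1) = -2.0429
f*(6.9142) = (y-b)^2/(4a) = (6.9142 - 11)^2/(4*1)
= 16.6938/4 = 4.1734


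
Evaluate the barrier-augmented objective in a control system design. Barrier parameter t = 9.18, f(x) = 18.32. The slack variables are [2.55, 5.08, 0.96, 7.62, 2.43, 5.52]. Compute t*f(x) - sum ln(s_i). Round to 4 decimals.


Step 1: Compute log-barrier.
ln values: [0.9361, 1.6253, -0.0408, 2.0308, 0.8879, 1.7084]
phi = -(0.9361 + 1.6253 - 0.0408 + 2.0308 + 0.8879 + 1.7084) = -7.1476
Step 2: Compute augmented objective.
t*f(x) = 9.18*18.32 = 168.1776
Total = 168.1776 - 7.1476 = 161.03


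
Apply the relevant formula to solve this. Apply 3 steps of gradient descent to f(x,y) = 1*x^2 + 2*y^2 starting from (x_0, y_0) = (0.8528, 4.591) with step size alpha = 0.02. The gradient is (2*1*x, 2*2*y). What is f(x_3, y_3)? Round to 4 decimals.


Gradient descent on f(x,y) = 1*x^2 + 2*y^2.
Starting point: (0.8528, 4.591), alpha = 0.02
Step 1: grad_x = 2*1*0.8528 = 1.7056, grad_y = 2*2*4.591 = 18.364
  x_1 = 0.8528 - 0.02*1.7056 = 0.8187
  y_1 = 4.591 - 0.02*18.364 = 4.2237
Step 2: grad_x = 2*1*0.8187 = 1.6374, grad_y = 2*2*4.2237 = 16.8949
  x_2 = 0.8187 - 0.02*1.6374 = 0.7859
  y_2 = 4.2237 - 0.02*16.8949 = 3.8858
Step 3: grad_x = 2*1*0.7859 = 1.5719, grad_y = 2*2*3.8858 = 15.5433
  x_3 = 0.7859 - 0.02*1.5719 = 0.7545
  y_3 = 3.8858 - 0.02*15.5433 = 3.575
f(0.7545, 3.575) = 1*0.7545^2 + 2*3.575^2 = 26.1299


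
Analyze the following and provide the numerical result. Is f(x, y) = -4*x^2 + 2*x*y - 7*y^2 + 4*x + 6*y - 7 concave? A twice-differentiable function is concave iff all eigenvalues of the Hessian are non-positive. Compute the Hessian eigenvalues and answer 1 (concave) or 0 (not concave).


The Hessian of f(x,y) = -4*x^2 + 2*x*y - 7*y^2 + 4*x + 6*y - 7 is:
H = [[-8, 2], [2, -14]]
Trace = -8 - 14 = -22
Determinant = -8*-14 - (2)^2 = 108
Discriminant = (-22)^2 - 4*108 = 52.0
Eigenvalues: lambda_1 = -14.6056, lambda_2 = -7.3944
The function is concave.

1


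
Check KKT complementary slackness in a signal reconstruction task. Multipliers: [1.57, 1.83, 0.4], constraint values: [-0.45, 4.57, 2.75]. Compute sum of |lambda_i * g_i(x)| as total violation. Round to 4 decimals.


KKT complementary slackness check:
lambda_1 * g_1 = 1.57 * -0.45 = -0.7065
lambda_2 * g_2 = 1.83 * 4.57 = 8.3631
lambda_3 * g_3 = 0.4 * 2.75 = 1.1
Total violation = 0.7065 + 8.3631 + 1.1 = 10.1696


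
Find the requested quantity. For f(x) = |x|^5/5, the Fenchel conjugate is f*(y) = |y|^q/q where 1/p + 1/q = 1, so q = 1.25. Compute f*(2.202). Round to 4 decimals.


The conjugate exponent q satisfies 1/p + 1/q = 1.
p = 5, so q = 5/(5 - 1) = 1.25
|y|^q = 2.202^1.25 = 2.6824
f*(2.202) = 2.6824 / 1.25 = 2.1459


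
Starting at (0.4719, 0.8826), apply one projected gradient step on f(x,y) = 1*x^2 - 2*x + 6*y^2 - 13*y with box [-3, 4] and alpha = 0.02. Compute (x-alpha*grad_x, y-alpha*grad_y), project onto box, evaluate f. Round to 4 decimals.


Step 1: Compute gradient at (0.4719, 0.8826).
grad_x = 2*1*0.4719 - 2 = -1.0562
grad_y = 2*6*0.8826 - 13 = -2.4088
Step 2: Gradient step.
x_raw = 0.4719 - 0.02*-1.0562 = 0.493
y_raw = 0.8826 - 0.02*-2.4088 = 0.9308
Step 3: Project onto [-3, 4].
x_proj = clip(0.493) = 0.493
y_proj = clip(0.9308) = 0.9308
Step 4: Evaluate f.
f(0.493, 0.9308) = -7.645


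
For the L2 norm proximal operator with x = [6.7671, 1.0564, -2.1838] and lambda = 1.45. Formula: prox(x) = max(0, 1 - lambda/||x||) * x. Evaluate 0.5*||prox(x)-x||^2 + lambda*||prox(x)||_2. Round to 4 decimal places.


Step 1: Compute ||x||.
||x|| = 7.1888
Step 2: Compute scaling factor.
scale = max(0, 1 - 1.45/7.1888) = 0.7983
Step 3: prox(x) = [5.4022, 0.8433, -1.7433]
||prox(x)|| = 5.7388
Step 4: Proximal objective.
0.5*||prox-x||^2 = 1.0513
lambda*||prox|| = 8.3213
Total = 9.3725


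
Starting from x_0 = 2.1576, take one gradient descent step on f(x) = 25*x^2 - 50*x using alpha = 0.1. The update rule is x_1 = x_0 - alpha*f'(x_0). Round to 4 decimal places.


We compute the gradient at x_0 and apply the update.
f'(x) = 50*x - 50
f'(2.1576) = 50*2.1576 - 50 = 57.88
x_1 = 2.1576 - 0.1*57.88 = -3.6304


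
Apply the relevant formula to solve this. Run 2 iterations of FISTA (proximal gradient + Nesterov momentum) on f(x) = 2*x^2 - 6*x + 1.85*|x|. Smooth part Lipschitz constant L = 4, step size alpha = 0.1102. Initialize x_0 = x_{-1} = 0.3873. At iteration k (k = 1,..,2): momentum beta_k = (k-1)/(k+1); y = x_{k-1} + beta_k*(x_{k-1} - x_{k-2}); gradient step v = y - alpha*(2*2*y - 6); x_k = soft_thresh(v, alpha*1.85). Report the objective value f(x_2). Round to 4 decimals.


FISTA on f(x) = 2*x^2 - 6*x + 1.85*|x|
L = 4, alpha = 0.1102
Iteration 1: beta = 0.0, y = 0.3873 + 0.0*(0.3873 - 0.3873) = 0.3873
  grad(y) = -4.4508, v = y - alpha*grad = 0.8778
  prox(v) = soft_thresh(0.8778, 0.2039) = 0.6739
Iteration 2: beta = 0.3333, y = 0.6739 + 0.3333*(0.6739 - 0.3873) = 0.7694
  grad(y) = -2.9222, v = y - alpha*grad = 1.0915
  prox(v) = soft_thresh(1.0915, 0.2039) = 0.8876
f(x_2) = 2*0.8876^2 - 6*0.8876 + 1.85*|0.8876| = -2.1079


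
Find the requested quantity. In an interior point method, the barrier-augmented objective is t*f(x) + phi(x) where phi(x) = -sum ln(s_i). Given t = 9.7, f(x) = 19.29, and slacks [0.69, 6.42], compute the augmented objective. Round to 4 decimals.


Step 1: Compute log-barrier.
ln values: [-0.3711, 1.8594]
phi = -(-0.3711 + 1.8594) = -1.4884
Step 2: Compute augmented objective.
t*f(x) = 9.7*19.29 = 187.113
Total = 187.113 - 1.4884 = 185.6246


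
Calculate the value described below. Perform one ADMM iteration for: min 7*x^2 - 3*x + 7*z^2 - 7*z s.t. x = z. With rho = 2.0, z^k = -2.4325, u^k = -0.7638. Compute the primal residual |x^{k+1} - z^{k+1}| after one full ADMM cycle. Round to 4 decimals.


ADMM iteration with rho = 2.0, z^k = -2.4325, u^k = -0.7638
Step 1: x-update.
Minimize 7*x^2 - 3*x + (2.0/2)*(x + 2.4325 - 0.7638)^2
FOC: (2*7 + 2.0)*x = 3 + 2.0*(-2.4325 + 0.7638)
x^{k+1} = -0.0211
Step 2: z-update.
Minimize 7*z^2 - 7*z + (2.0/2)*(-0.0211 - z - 0.7638)^2
FOC: (2*7 + 2.0)*z = 7 + 2.0*(-0.0211 - 0.7638)
z^{k+1} = 0.3394
Step 3: u-update.
u^{k+1} = -0.7638 - 0.0211 - 0.3394 = -1.1243
Step 4: Primal residual = |-0.0211 - 0.3394| = 0.3605


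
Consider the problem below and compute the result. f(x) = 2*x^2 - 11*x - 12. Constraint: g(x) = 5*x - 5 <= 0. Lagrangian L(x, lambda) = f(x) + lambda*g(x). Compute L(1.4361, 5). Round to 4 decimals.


Step 1: Evaluate f(x).
f(1.4361) = 2*1.4361^2 - 11*1.4361 - 12 = -23.6723
Step 2: Evaluate g(x).
g(1.4361) = 5*1.4361 - 5 = 2.1805
Step 3: Compute Lagrangian.
L = -23.6723 + 5*2.1805 = -12.7698


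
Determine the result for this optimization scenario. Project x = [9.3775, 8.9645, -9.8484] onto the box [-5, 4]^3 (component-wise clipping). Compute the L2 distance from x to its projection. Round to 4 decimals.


Project each component onto [-5, 4].
clip(9.3775) = 4.0, clip(8.9645) = 4.0, clip(-9.8484) = -5.0
Projection = [4.0, 4.0, -5.0]
Squared diffs: [28.9175, 24.6463, 23.507]
Distance = sqrt(77.0708) = 8.779


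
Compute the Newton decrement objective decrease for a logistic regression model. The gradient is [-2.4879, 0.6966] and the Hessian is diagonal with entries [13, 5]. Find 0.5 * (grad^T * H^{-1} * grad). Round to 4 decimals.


Step 1: H is diagonal, so H^(-1) * g = [-0.1914, 0.1393].
Step 2: g^T H^(-1) g = sum_i g_i^2 / H_ii
  = (-2.4879)^2/13 + (0.6966)^2/5
  = 0.4761 + 0.0971 = 0.5732
Step 3: Objective decrease = 0.5 * g^T H^(-1) g = 0.2866


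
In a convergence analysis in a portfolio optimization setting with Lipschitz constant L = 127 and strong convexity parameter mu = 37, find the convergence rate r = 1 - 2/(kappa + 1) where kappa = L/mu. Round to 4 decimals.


Step 1: Compute the condition number.
kappa = L/mu = 127/37 = 3.4324
Step 2: Compute the convergence rate.
r = 1 - 2/(kappa + 1) = 1 - 2*mu/(L + mu) = (L - mu)/(L + mu) = 90/164 = 0.5488


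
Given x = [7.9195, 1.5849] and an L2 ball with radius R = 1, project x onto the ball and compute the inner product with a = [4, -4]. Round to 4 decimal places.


Step 1: Compute ||x|| (intermediates to 6 decimals).
||x|| = sqrt(7.9195^2 + 1.5849^2) = 8.076533
Step 2: Project.
Since ||x|| > R, scale = R/||x|| = 1/8.076533 = 0.123816, proj(x) = scale * x
proj(x) = [0.980561, 0.196236]
Step 3: Dot product.
a^T * proj(x) = 4*0.980561 - 4*0.196236 = 3.1373


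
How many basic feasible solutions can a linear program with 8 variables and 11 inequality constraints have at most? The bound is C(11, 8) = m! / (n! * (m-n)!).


Each vertex corresponds to some choice of n active constraints out of m, so the number of vertices is at most C(m, n) = m! / (n!(m-n)!).
m = 11, n = 8
Numerator: 11 * 10 * 9 * 8 * 7 * 6 * 5 * 4
Denominator: 8! = 40320
C(11, 8) = 165


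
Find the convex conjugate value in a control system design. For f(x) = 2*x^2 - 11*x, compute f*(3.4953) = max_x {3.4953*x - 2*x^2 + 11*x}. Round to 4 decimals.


f*(y) = sup_x {y*x - a*x^2 - b*x} = sup_x {(y-b)*x - a*x^2}
FOC: (y - b) - 2a*x = 0 => x* = (y - b)/(2a)
x* = (3.4953 + 11)/(2*2) = 3.6238
f*(3.4953) = (y-b)^2/(4a) = (3.4953 + 11)^2/(4*2)
= 210.1137/8 = 26.2642


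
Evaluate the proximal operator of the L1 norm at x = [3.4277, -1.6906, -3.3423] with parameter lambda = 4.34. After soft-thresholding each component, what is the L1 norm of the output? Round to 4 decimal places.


Soft-thresholding with lambda = 4.34:
prox(3.4277) = sign(3.4277)*max(|3.4277| - 4.34, 0) = 0.0
prox(-1.6906) = sign(-1.6906)*max(|-1.6906| - 4.34, 0) = 0.0
prox(-3.3423) = sign(-3.3423)*max(|-3.3423| - 4.34, 0) = 0.0
prox(x) = [0.0, 0.0, 0.0]
||prox(x)||_1 = 0.0 + 0.0 + 0.0 = 0.0


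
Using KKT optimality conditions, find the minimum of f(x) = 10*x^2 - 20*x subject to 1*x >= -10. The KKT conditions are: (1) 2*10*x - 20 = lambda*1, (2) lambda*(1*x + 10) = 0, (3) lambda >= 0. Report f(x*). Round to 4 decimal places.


Step 1: Try lambda = 0 (constraint inactive).
Stationarity: 2*10*x - 20 = 0
x* = 20/(2*10) = 1.0
Check constraint: 1*1.0 = 1.0 >= -10 -- satisfied.
Step 2: Compute optimal value.
f(x*) = 10*1.0^2 - 20*1.0 = -10.0


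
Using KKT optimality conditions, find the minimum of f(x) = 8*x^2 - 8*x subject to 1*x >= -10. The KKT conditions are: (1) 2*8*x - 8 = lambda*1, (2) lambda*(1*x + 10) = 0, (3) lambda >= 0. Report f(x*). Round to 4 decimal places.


Step 1: Try lambda = 0 (constraint inactive).
Stationarity: 2*8*x - 8 = 0
x* = 8/(2*8) = 0.5
Check constraint: 1*0.5 = 0.5 >= -10 -- satisfied.
Step 2: Compute optimal value.
f(x*) = 8*0.5^2 - 8*0.5 = -2.0


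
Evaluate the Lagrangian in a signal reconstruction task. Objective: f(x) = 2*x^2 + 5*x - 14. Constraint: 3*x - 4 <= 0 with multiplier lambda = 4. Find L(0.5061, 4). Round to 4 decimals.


Step 1: Evaluate f(x).
f(0.5061) = 2*0.5061^2 + 5*0.5061 - 14 = -10.9572
Step 2: Evaluate g(x).
g(0.5061) = 3*0.5061 - 4 = -2.4817
Step 3: Compute Lagrangian.
L = -10.9572 + 4*-2.4817 = -20.884


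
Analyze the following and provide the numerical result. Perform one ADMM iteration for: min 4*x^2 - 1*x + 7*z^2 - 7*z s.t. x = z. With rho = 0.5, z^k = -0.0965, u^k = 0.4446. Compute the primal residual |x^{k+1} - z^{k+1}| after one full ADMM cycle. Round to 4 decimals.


ADMM iteration with rho = 0.5, z^k = -0.0965, u^k = 0.4446
Step 1: x-update.
Minimize 4*x^2 - 1*x + (0.5/2)*(x + 0.0965 + 0.4446)^2
FOC: (2*4 + 0.5)*x = 1 + 0.5*(-0.0965 - 0.4446)
x^{k+1} = 0.0858
Step 2: z-update.
Minimize 7*z^2 - 7*z + (0.5/2)*(0.0858 - z + 0.4446)^2
FOC: (2*7 + 0.5)*z = 7 + 0.5*(0.0858 + 0.4446)
z^{k+1} = 0.501
Step 3: u-update.
u^{k+1} = 0.4446 + 0.0858 - 0.501 = 0.0294
Step 4: Primal residual = |0.0858 - 0.501| = 0.4152


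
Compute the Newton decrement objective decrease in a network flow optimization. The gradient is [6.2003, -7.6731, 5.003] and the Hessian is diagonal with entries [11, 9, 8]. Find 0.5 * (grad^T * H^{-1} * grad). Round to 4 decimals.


Step 1: H is diagonal, so H^(-1) * g = [0.5637, -0.8526, 0.6254].
Step 2: g^T H^(-1) g = sum_i g_i^2 / H_ii
  = (6.2003)^2/11 + (-7.6731)^2/9 + (5.003)^2/8
  = 3.4949 + 6.5418 + 3.1288 = 13.1655
Step 3: Objective decrease = 0.5 * g^T H^(-1) g = 6.5827


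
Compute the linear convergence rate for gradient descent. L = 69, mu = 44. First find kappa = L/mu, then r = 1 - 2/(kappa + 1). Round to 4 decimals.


Step 1: Compute the condition number.
kappa = L/mu = 69/44 = 1.5682
Step 2: Compute the convergence rate.
r = 1 - 2/(kappa + 1) = 1 - 2*mu/(L + mu) = (L - mu)/(L + mu) = 25/113 = 0.2212


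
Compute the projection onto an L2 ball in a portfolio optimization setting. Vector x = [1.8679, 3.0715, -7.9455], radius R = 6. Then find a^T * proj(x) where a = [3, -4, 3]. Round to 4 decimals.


Step 1: Compute ||x|| (intermediates to 6 decimals).
||x|| = sqrt(1.8679^2 + 3.0715^2 + (-7.9455)^2) = 8.720902
Step 2: Project.
Since ||x|| > R, scale = R/||x|| = 6/8.720902 = 0.688002, proj(x) = scale * x
proj(x) = [1.285119, 2.113198, -5.46652]
Step 3: Dot product.
a^T * proj(x) = 3*1.285119 - 4*2.113198 + 3*(-5.46652) = -20.997


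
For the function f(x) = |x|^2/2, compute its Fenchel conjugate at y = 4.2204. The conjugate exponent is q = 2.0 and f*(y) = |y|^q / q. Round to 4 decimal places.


The conjugate exponent q satisfies 1/p + 1/q = 1.
p = 2, so q = 2/(2 - 1) = 2.0
|y|^q = 4.2204^2.0 = 17.8118
f*(4.2204) = 17.8118 / 2.0 = 8.9059


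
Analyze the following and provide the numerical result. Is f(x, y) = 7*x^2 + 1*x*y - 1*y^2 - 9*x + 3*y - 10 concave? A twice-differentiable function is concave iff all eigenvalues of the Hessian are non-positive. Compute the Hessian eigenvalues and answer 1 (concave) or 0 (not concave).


The Hessian of f(x,y) = 7*x^2 + 1*x*y - 1*y^2 - 9*x + 3*y - 10 is:
H = [[14, 1], [1, -2]]
Trace = 14 - 2 = 12
Determinant = 14*-2 - (1)^2 = -29
Discriminant = (12)^2 - 4*-29 = 260.0
Eigenvalues: lambda_1 = -2.0623, lambda_2 = 14.0623
The function is not concave.

0


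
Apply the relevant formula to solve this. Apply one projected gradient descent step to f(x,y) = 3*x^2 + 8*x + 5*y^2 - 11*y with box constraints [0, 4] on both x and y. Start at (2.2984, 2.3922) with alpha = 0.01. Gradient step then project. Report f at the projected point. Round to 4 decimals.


Step 1: Compute gradient at (2.2984, 2.3922).
grad_x = 2*3*2.2984 + 8 = 21.7904
grad_y = 2*5*2.3922 - 11 = 12.922
Step 2: Gradient step.
x_raw = 2.2984 - 0.01*21.7904 = 2.0805
y_raw = 2.3922 - 0.01*12.922 = 2.263
Step 3: Project onto [0, 4].
x_proj = clip(2.0805) = 2.0805
y_proj = clip(2.263) = 2.263
Step 4: Evaluate f.
f(2.0805, 2.263) = 30.342


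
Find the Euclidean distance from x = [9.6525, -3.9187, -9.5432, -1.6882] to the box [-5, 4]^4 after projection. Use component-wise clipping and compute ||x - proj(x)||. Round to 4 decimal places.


Project each component onto [-5, 4].
clip(9.6525) = 4.0, clip(-3.9187) = -3.9187, clip(-9.5432) = -5.0, clip(-1.6882) = -1.6882
Projection = [4.0, -3.9187, -5.0, -1.6882]
Squared diffs: [31.9508, 0.0, 20.6407, 0.0]
Distance = sqrt(52.5915) = 7.252


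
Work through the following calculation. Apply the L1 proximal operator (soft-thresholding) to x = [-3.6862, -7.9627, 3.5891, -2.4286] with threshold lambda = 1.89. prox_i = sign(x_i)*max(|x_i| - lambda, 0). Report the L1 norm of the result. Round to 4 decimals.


Soft-thresholding with lambda = 1.89:
prox(-3.6862) = sign(-3.6862)*max(|-3.6862| - 1.89, 0) = -1.7962
prox(-7.9627) = sign(-7.9627)*max(|-7.9627| - 1.89, 0) = -6.0727
prox(3.5891) = sign(3.5891)*max(|3.5891| - 1.89, 0) = 1.6991
prox(-2.4286) = sign(-2.4286)*max(|-2.4286| - 1.89, 0) = -0.5386
prox(x) = [-1.7962, -6.0727, 1.6991, -0.5386]
||prox(x)||_1 = 1.7962 + 6.0727 + 1.6991 + 0.5386 = 10.1066


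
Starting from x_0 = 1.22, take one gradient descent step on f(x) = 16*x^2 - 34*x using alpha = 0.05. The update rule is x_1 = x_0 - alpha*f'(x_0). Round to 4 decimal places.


We compute the gradient at x_0 and apply the update.
f'(x) = 32*x - 34
f'(1.22) = 32*1.22 - 34 = 5.04
x_1 = 1.22 - 0.05*5.04 = 0.968


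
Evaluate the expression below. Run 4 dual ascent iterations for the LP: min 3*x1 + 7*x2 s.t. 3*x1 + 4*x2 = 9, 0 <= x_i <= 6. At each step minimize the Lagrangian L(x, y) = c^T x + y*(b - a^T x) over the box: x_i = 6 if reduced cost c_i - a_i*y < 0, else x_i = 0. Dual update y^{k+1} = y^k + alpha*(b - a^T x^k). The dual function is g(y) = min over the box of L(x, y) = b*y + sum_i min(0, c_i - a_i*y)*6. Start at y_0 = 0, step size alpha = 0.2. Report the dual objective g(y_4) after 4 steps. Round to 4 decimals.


Dual ascent for LP: min 3*x1 + 7*x2, 3*x1 + 4*x2 = 9, 0 <= x_i <= 6
Step 1: y^k = 0.0, reduced costs: (3.0, 7.0)
  x^k = (0.0, 0.0), subgradient = b - a^T x = 9.0
  y^{k+1} = 0.0 + 0.2*9.0 = 1.8
Step 2: y^k = 1.8, reduced costs: (-2.4, -0.2)
  x^k = (6.0, 6.0), subgradient = b - a^T x = -33.0
  y^{k+1} = 1.8 + 0.2*-33.0 = -4.8
Step 3: y^k = -4.8, reduced costs: (17.4, 26.2)
  x^k = (0.0, 0.0), subgradient = b - a^T x = 9.0
  y^{k+1} = -4.8 + 0.2*9.0 = -3.0
Step 4: y^k = -3.0, reduced costs: (12.0, 19.0)
  x^k = (0.0, 0.0), subgradient = b - a^T x = 9.0
  y^{k+1} = -3.0 + 0.2*9.0 = -1.2
Dual objective at y_4 = -1.2: reduced costs (6.6, 11.8), box minimizer x = (0.0, 0.0)
g(y_4) = b*y + (c1 - a1*y)*x1 + (c2 - a2*y)*x2 = 9*(-1.2) + 6.6*0.0 + 11.8*0.0 = -10.8 + 0.0 + 0.0 = -10.8


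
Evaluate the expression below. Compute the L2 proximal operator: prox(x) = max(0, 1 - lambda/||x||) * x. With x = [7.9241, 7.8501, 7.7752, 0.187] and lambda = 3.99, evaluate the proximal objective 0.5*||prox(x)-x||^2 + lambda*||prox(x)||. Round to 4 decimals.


Step 1: Compute ||x||.
||x|| = 13.5979
Step 2: Compute scaling factor.
scale = max(0, 1 - 3.99/13.5979) = 0.7066
Step 3: prox(x) = [5.599, 5.5467, 5.4937, 0.1321]
||prox(x)|| = 9.6079
Step 4: Proximal objective.
0.5*||prox-x||^2 = 7.9601
lambda*||prox|| = 38.3355
Total = 46.2958


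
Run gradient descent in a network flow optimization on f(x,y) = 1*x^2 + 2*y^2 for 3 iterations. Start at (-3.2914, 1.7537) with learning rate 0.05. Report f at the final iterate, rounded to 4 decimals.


Gradient descent on f(x,y) = 1*x^2 + 2*y^2.
Starting point: (-3.2914, 1.7537), alpha = 0.05
Step 1: grad_x = 2*1*-3.2914 = -6.5828, grad_y = 2*2*1.7537 = 7.0148
  x_1 = -3.2914 - 0.05*-6.5828 = -2.9623
  y_1 = 1.7537 - 0.05*7.0148 = 1.403
Step 2: grad_x = 2*1*-2.9623 = -5.9245, grad_y = 2*2*1.403 = 5.6118
  x_2 = -2.9623 - 0.05*-5.9245 = -2.666
  y_2 = 1.403 - 0.05*5.6118 = 1.1224
Step 3: grad_x = 2*1*-2.666 = -5.3321, grad_y = 2*2*1.1224 = 4.4895
  x_3 = -2.666 - 0.05*-5.3321 = -2.3994
  y_3 = 1.1224 - 0.05*4.4895 = 0.8979
f(-2.3994, 0.8979) = 1*(-2.3994)^2 + 2*0.8979^2 = 7.3697


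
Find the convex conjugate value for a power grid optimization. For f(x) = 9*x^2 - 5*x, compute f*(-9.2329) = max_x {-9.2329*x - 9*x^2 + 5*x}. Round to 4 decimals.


f*(y) = sup_x {y*x - a*x^2 - b*x} = sup_x {(y-b)*x - a*x^2}
FOC: (y - b) - 2a*x = 0 => x* = (y - b)/(2a)
x* = (-9.2329 + 5)/(2*9) = -0.2352
f*(-9.2329) = (y-b)^2/(4a) = (-9.2329 + 5)^2/(4*9)
= 17.9174/36 = 0.4977


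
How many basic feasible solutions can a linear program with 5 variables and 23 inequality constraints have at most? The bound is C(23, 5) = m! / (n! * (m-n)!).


Each vertex corresponds to some choice of n active constraints out of m, so the number of vertices is at most C(m, n) = m! / (n!(m-n)!).
m = 23, n = 5
Numerator: 23 * 22 * 21 * 20 * 19
Denominator: 5! = 120
C(23, 5) = 33649


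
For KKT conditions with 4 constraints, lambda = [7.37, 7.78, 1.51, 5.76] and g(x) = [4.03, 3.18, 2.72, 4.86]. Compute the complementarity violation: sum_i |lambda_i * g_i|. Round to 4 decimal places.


KKT complementary slackness check:
lambda_1 * g_1 = 7.37 * 4.03 = 29.7011
lambda_2 * g_2 = 7.78 * 3.18 = 24.7404
lambda_3 * g_3 = 1.51 * 2.72 = 4.1072
lambda_4 * g_4 = 5.76 * 4.86 = 27.9936
Total violation = 29.7011 + 24.7404 + 4.1072 + 27.9936 = 86.5423


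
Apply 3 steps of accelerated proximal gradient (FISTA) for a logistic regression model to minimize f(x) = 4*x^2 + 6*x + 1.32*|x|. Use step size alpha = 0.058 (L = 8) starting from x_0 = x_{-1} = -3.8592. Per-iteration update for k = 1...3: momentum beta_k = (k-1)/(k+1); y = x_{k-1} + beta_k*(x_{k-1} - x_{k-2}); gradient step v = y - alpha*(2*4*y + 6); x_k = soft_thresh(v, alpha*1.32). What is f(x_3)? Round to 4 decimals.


FISTA on f(x) = 4*x^2 + 6*x + 1.32*|x|
L = 8, alpha = 0.058
Iteration 1: beta = 0.0, y = -3.8592 + 0.0*(-3.8592 + 3.8592) = -3.8592
  grad(y) = -24.8736, v = y - alpha*grad = -2.4165
  prox(v) = soft_thresh(-2.4165, 0.0766) = -2.34
Iteration 2: beta = 0.3333, y = -2.34 + 0.3333*(-2.34 + 3.8592) = -1.8336
  grad(y) = -8.6685, v = y - alpha*grad = -1.3308
  prox(v) = soft_thresh(-1.3308, 0.0766) = -1.2542
Iteration 3: beta = 0.5, y = -1.2542 + 0.5*(-1.2542 + 2.34) = -0.7114
  grad(y) = 0.3091, v = y - alpha*grad = -0.7293
  prox(v) = soft_thresh(-0.7293, 0.0766) = -0.6527
f(x_3) = 4*(-0.6527)^2 + 6*(-0.6527) + 1.32*|-0.6527| = -1.3506


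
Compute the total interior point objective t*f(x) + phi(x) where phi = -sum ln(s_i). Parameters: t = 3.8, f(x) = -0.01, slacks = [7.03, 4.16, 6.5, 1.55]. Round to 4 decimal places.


Step 1: Compute log-barrier.
ln values: [1.9502, 1.4255, 1.8718, 0.4383]
phi = -(1.9502 + 1.4255 + 1.8718 + 0.4383) = -5.6858
Step 2: Compute augmented objective.
t*f(x) = 3.8*-0.01 = -0.038
Total = -0.038 - 5.6858 = -5.7238


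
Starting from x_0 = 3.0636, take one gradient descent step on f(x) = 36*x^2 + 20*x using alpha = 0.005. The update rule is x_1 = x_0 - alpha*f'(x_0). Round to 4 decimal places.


We compute the gradient at x_0 and apply the update.
f'(x) = 72*x + 20
f'(3.0636) = 72*3.0636 + 20 = 240.5792
x_1 = 3.0636 - 0.005*240.5792 = 1.8607


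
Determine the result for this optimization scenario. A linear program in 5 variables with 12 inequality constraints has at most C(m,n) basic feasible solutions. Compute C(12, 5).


Each vertex corresponds to some choice of n active constraints out of m, so the number of vertices is at most C(m, n) = m! / (n!(m-n)!).
m = 12, n = 5
Numerator: 12 * 11 * 10 * 9 * 8
Denominator: 5! = 120
C(12, 5) = 792


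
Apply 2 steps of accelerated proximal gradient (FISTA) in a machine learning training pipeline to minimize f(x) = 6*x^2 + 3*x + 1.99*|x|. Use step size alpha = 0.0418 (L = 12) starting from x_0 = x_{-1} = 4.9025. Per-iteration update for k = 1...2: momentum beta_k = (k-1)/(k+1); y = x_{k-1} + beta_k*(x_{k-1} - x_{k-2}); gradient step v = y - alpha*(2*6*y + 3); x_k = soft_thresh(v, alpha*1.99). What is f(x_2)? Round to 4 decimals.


FISTA on f(x) = 6*x^2 + 3*x + 1.99*|x|
L = 12, alpha = 0.0418
Iteration 1: beta = 0.0, y = 4.9025 + 0.0*(4.9025 - 4.9025) = 4.9025
  grad(y) = 61.83, v = y - alpha*grad = 2.318
  prox(v) = soft_thresh(2.318, 0.0832) = 2.2348
Iteration 2: beta = 0.3333, y = 2.2348 + 0.3333*(2.2348 - 4.9025) = 1.3456
  grad(y) = 19.1472, v = y - alpha*grad = 0.5452
  prox(v) = soft_thresh(0.5452, 0.0832) = 0.4621
f(x_2) = 6*0.4621^2 + 3*0.4621 + 1.99*|0.4621| = 3.5867


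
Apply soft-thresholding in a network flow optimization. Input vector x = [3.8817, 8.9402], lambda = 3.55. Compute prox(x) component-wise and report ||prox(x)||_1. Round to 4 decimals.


Soft-thresholding with lambda = 3.55:
prox(3.8817) = sign(3.8817)*max(|3.8817| - 3.55, 0) = 0.3317
prox(8.9402) = sign(8.9402)*max(|8.9402| - 3.55, 0) = 5.3902
prox(x) = [0.3317, 5.3902]
||prox(x)||_1 = 0.3317 + 5.3902 = 5.7219


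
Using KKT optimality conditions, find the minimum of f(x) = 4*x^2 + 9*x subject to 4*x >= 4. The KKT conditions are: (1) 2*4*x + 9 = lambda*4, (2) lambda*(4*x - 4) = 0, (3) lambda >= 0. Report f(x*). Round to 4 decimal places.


Step 1: Try lambda = 0 (constraint inactive).
x_unc = -9/(2*4) = -1.125
Check: 4*-1.125 = -4.5 < 4 -- violated!
Step 2: Constraint must be active: 4*x = 4
x* = 4/4 = 1.0
lambda = (2*4*1.0 + 9)/4 = 4.25
Step 3: Compute optimal value.
f(x*) = 4*1.0^2 + 9*1.0 = 13.0


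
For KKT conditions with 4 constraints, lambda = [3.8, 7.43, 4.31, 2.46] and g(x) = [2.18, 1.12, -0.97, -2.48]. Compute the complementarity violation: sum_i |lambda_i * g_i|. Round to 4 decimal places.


KKT complementary slackness check:
lambda_1 * g_1 = 3.8 * 2.18 = 8.284
lambda_2 * g_2 = 7.43 * 1.12 = 8.3216
lambda_3 * g_3 = 4.31 * -0.97 = -4.1807
lambda_4 * g_4 = 2.46 * -2.48 = -6.1008
Total violation = 8.284 + 8.3216 + 4.1807 + 6.1008 = 26.8871


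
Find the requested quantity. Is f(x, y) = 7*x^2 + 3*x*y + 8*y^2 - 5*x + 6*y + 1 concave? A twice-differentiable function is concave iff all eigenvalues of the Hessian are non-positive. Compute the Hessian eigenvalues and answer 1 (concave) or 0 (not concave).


The Hessian of f(x,y) = 7*x^2 + 3*x*y + 8*y^2 - 5*x + 6*y + 1 is:
H = [[14, 3], [3, 16]]
Trace = 14 + 16 = 30
Determinant = 14*16 - (3)^2 = 215
Discriminant = (30)^2 - 4*215 = 40.0
Eigenvalues: lambda_1 = 11.8377, lambda_2 = 18.1623
The function is not concave.

0


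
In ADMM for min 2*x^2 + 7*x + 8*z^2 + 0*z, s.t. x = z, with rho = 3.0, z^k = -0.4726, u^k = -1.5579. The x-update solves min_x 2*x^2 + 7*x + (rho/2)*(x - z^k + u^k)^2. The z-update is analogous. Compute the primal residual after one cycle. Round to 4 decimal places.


ADMM iteration with rho = 3.0, z^k = -0.4726, u^k = -1.5579
Step 1: x-update.
Minimize 2*x^2 + 7*x + (3.0/2)*(x + 0.4726 - 1.5579)^2
FOC: (2*2 + 3.0)*x = -7 + 3.0*(-0.4726 + 1.5579)
x^{k+1} = -0.5349
Step 2: z-update.
Minimize 8*z^2 + 0*z + (3.0/2)*(-0.5349 - z - 1.5579)^2
FOC: (2*8 + 3.0)*z = 0 + 3.0*(-0.5349 - 1.5579)
z^{k+1} = -0.3304
Step 3: u-update.
u^{k+1} = -1.5579 - 0.5349 + 0.3304 = -1.7623
Step 4: Primal residual = |-0.5349 + 0.3304| = 0.2044


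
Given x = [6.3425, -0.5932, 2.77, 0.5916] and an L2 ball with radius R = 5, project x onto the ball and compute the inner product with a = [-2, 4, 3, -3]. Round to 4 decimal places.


Step 1: Compute ||x|| (intermediates to 6 decimals).
||x|| = sqrt(6.3425^2 + (-0.5932)^2 + 2.77^2 + 0.5916^2) = 6.971519
Step 2: Project.
Since ||x|| > R, scale = R/||x|| = 5/6.971519 = 0.717204, proj(x) = scale * x
proj(x) = [4.548866, -0.425445, 1.986655, 0.424298]
Step 3: Dot product.
a^T * proj(x) = -2*4.548866 + 4*(-0.425445) + 3*1.986655 - 3*0.424298 = -6.1124


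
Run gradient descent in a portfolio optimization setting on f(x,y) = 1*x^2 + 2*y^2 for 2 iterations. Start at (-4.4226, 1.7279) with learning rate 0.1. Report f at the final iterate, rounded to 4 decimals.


Gradient descent on f(x,y) = 1*x^2 + 2*y^2.
Starting point: (-4.4226, 1.7279), alpha = 0.1
Step 1: grad_x = 2*1*-4.4226 = -8.8452, grad_y = 2*2*1.7279 = 6.9116
  x_1 = -4.4226 - 0.1*-8.8452 = -3.5381
  y_1 = 1.7279 - 0.1*6.9116 = 1.0367
Step 2: grad_x = 2*1*-3.5381 = -7.0762, grad_y = 2*2*1.0367 = 4.147
  x_2 = -3.5381 - 0.1*-7.0762 = -2.8305
  y_2 = 1.0367 - 0.1*4.147 = 0.622
f(-2.8305, 0.622) = 1*(-2.8305)^2 + 2*0.622^2 = 8.7854


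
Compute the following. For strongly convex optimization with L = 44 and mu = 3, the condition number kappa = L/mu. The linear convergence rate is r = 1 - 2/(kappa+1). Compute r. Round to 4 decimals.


Step 1: Compute the condition number.
kappa = L/mu = 44/3 = 14.6667
Step 2: Compute the convergence rate.
r = 1 - 2/(kappa + 1) = 1 - 2*mu/(L + mu) = (L - mu)/(L + mu) = 41/47 = 0.8723


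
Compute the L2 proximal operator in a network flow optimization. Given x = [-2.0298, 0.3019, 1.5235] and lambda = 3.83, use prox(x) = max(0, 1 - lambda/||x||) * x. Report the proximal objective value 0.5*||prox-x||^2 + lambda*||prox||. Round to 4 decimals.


Step 1: Compute ||x||.
||x|| = 2.5558
Step 2: Compute scaling factor.
scale = max(0, 1 - 3.83/2.5558) = 0.0
Step 3: prox(x) = [-0.0, 0.0, 0.0]
||prox(x)|| = 0.0
Step 4: Proximal objective.
0.5*||prox-x||^2 = 3.2661
lambda*||prox|| = 0.0
Total = 3.2661


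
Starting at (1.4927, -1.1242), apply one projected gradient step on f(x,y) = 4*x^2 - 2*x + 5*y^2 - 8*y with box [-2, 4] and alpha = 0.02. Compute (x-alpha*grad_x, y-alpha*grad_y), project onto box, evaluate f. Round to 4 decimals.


Step 1: Compute gradient at (1.4927, -1.1242).
grad_x = 2*4*1.4927 - 2 = 9.9416
grad_y = 2*5*-1.1242 - 8 = -19.242
Step 2: Gradient step.
x_raw = 1.4927 - 0.02*9.9416 = 1.2939
y_raw = -1.1242 - 0.02*-19.242 = -0.7394
Step 3: Project onto [-2, 4].
x_proj = clip(1.2939) = 1.2939
y_proj = clip(-0.7394) = -0.7394
Step 4: Evaluate f.
f(1.2939, -0.7394) = 12.7568


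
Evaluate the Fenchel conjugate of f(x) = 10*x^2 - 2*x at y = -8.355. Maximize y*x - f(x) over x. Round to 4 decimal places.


f*(y) = sup_x {y*x - a*x^2 - b*x} = sup_x {(y-b)*x - a*x^2}
FOC: (y - b) - 2a*x = 0 => x* = (y - b)/(2a)
x* = (-8.355 + 2)/(2*10) = -0.3178
f*(-8.355) = (y-b)^2/(4a) = (-8.355 + 2)^2/(4*10)
= 40.386/40 = 1.0097


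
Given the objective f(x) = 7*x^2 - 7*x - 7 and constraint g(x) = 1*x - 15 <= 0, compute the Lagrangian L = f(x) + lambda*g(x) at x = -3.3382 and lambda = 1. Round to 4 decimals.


Step 1: Evaluate f(x).
f(-3.3382) = 7*(-3.3382)^2 - 7*(-3.3382) - 7 = 94.3725
Step 2: Evaluate g(x).
g(-3.3382) = 1*-3.3382 - 15 = -18.3382
Step 3: Compute Lagrangian.
L = 94.3725 + 1*-18.3382 = 76.0343


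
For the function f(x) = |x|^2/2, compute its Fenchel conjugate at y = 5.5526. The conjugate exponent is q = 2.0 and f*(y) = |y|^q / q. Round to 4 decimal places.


The conjugate exponent q satisfies 1/p + 1/q = 1.
p = 2, so q = 2/(2 - 1) = 2.0
|y|^q = 5.5526^2.0 = 30.8314
f*(5.5526) = 30.8314 / 2.0 = 15.4157


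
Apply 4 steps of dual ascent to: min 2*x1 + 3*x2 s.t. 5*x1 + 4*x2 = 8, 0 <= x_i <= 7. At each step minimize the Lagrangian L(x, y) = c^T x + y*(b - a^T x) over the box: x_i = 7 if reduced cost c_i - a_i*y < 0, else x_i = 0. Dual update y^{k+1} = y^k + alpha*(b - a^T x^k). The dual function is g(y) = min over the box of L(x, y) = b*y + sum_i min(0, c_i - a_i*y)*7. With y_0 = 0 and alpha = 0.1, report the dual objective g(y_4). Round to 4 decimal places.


Dual ascent for LP: min 2*x1 + 3*x2, 5*x1 + 4*x2 = 8, 0 <= x_i <= 7
Step 1: y^k = 0.0, reduced costs: (2.0, 3.0)
  x^k = (0.0, 0.0), subgradient = b - a^T x = 8.0
  y^{k+1} = 0.0 + 0.1*8.0 = 0.8
Step 2: y^k = 0.8, reduced costs: (-2.0, -0.2)
  x^k = (7.0, 7.0), subgradient = b - a^T x = -55.0
  y^{k+1} = 0.8 + 0.1*-55.0 = -4.7
Step 3: y^k = -4.7, reduced costs: (25.5, 21.8)
  x^k = (0.0, 0.0), subgradient = b - a^T x = 8.0
  y^{k+1} = -4.7 + 0.1*8.0 = -3.9
Step 4: y^k = -3.9, reduced costs: (21.5, 18.6)
  x^k = (0.0, 0.0), subgradient = b - a^T x = 8.0
  y^{k+1} = -3.9 + 0.1*8.0 = -3.1
Dual objective at y_4 = -3.1: reduced costs (17.5, 15.4), box minimizer x = (0.0, 0.0)
g(y_4) = b*y + (c1 - a1*y)*x1 + (c2 - a2*y)*x2 = 8*(-3.1) + 17.5*0.0 + 15.4*0.0 = -24.8 + 0.0 + 0.0 = -24.8


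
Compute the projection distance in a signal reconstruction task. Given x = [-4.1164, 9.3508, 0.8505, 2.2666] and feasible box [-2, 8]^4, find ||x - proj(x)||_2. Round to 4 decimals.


Project each component onto [-2, 8].
clip(-4.1164) = -2.0, clip(9.3508) = 8.0, clip(0.8505) = 0.8505, clip(2.2666) = 2.2666
Projection = [-2.0, 8.0, 0.8505, 2.2666]
Squared diffs: [4.4791, 1.8247, 0.0, 0.0]
Distance = sqrt(6.3038) = 2.5107


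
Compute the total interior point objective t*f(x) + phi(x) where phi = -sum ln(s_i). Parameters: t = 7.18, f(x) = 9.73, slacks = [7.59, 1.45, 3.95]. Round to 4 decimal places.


Step 1: Compute log-barrier.
ln values: [2.0268, 0.3716, 1.3737]
phi = -(2.0268 + 0.3716 + 1.3737) = -3.7721
Step 2: Compute augmented objective.
t*f(x) = 7.18*9.73 = 69.8614
Total = 69.8614 - 3.7721 = 66.0893


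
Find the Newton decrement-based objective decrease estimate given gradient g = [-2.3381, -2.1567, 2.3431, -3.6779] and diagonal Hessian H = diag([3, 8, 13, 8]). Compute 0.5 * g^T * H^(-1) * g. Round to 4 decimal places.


Step 1: H is diagonal, so H^(-1) * g = [-0.7794, -0.2696, 0.1802, -0.4597].
Step 2: g^T H^(-1) g = sum_i g_i^2 / H_ii
  = (-2.3381)^2/3 + (-2.1567)^2/8 + (2.3431)^2/13 + (-3.6779)^2/8
  = 1.8222 + 0.5814 + 0.4223 + 1.6909 = 4.5168
Step 3: Objective decrease = 0.5 * g^T H^(-1) g = 2.2584


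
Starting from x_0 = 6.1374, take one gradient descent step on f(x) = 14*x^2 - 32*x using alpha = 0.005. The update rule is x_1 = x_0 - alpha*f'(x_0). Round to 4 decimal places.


We compute the gradient at x_0 and apply the update.
f'(x) = 28*x - 32
f'(6.1374) = 28*6.1374 - 32 = 139.8472
x_1 = 6.1374 - 0.005*139.8472 = 5.4382


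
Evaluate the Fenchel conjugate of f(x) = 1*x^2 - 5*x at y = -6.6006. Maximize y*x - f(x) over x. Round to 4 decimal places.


f*(y) = sup_x {y*x - a*x^2 - b*x} = sup_x {(y-b)*x - a*x^2}
FOC: (y - b) - 2a*x = 0 => x* = (y - b)/(2a)
x* = (-6.6006 + 5)/(2*1) = -0.8003
f*(-6.6006) = (y-b)^2/(4a) = (-6.6006 + 5)^2/(4*1)
= 2.5619/4 = 0.6405


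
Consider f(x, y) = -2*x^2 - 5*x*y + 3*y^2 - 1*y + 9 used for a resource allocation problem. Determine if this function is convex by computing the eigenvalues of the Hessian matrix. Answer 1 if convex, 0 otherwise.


The Hessian of f(x,y) = -2*x^2 - 5*x*y + 3*y^2 - 1*y + 9 is:
H = [[-4, -5], [-5, 6]]
Trace = -4 + 6 = 2
Determinant = -4*6 - (-5)^2 = -49
Discriminant = (2)^2 - 4*-49 = 200.0
Eigenvalues: lambda_1 = -6.0711, lambda_2 = 8.0711
The function is not convex.

0


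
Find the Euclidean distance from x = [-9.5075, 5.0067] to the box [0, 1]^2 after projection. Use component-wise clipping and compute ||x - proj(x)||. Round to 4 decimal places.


Project each component onto [0, 1].
clip(-9.5075) = 0.0, clip(5.0067) = 1.0
Projection = [0.0, 1.0]
Squared diffs: [90.3926, 16.0536]
Distance = sqrt(106.4462) = 10.3173


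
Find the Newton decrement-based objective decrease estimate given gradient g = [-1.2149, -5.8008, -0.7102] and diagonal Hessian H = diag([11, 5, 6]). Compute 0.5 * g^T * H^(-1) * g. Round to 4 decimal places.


Step 1: H is diagonal, so H^(-1) * g = [-0.1104, -1.1602, -0.1184].
Step 2: g^T H^(-1) g = sum_i g_i^2 / H_ii
  = (-1.2149)^2/11 + (-5.8008)^2/5 + (-0.7102)^2/6
  = 0.1342 + 6.7299 + 0.0841 = 6.9481
Step 3: Objective decrease = 0.5 * g^T H^(-1) g = 3.4741


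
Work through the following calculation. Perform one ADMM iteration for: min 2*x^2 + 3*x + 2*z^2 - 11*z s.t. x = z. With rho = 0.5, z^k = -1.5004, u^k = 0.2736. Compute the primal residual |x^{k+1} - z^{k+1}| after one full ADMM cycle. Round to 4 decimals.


ADMM iteration with rho = 0.5, z^k = -1.5004, u^k = 0.2736
Step 1: x-update.
Minimize 2*x^2 + 3*x + (0.5/2)*(x + 1.5004 + 0.2736)^2
FOC: (2*2 + 0.5)*x = -3 + 0.5*(-1.5004 - 0.2736)
x^{k+1} = -0.8638
Step 2: z-update.
Minimize 2*z^2 - 11*z + (0.5/2)*(-0.8638 - z + 0.2736)^2
FOC: (2*2 + 0.5)*z = 11 + 0.5*(-0.8638 + 0.2736)
z^{k+1} = 2.3789
Step 3: u-update.
u^{k+1} = 0.2736 - 0.8638 - 2.3789 = -2.969
Step 4: Primal residual = |-0.8638 - 2.3789| = 3.2426


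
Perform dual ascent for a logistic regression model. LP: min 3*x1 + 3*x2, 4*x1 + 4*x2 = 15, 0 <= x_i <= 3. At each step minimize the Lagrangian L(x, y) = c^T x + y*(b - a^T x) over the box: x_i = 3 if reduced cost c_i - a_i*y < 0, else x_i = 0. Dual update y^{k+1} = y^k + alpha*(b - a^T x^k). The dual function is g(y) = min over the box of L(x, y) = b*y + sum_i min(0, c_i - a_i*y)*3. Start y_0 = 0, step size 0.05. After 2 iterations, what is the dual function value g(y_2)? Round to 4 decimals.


Dual ascent for LP: min 3*x1 + 3*x2, 4*x1 + 4*x2 = 15, 0 <= x_i <= 3
Step 1: y^k = 0.0, reduced costs: (3.0, 3.0)
  x^k = (0.0, 0.0), subgradient = b - a^T x = 15.0
  y^{k+1} = 0.0 + 0.05*15.0 = 0.75
Step 2: y^k = 0.75, reduced costs: (0.0, 0.0)
  x^k = (0.0, 0.0), subgradient = b - a^T x = 15.0
  y^{k+1} = 0.75 + 0.05*15.0 = 1.5
Dual objective at y_2 = 1.5: reduced costs (-3.0, -3.0), box minimizer x = (3.0, 3.0)
g(y_2) = b*y + (c1 - a1*y)*x1 + (c2 - a2*y)*x2 = 15*1.5 + (-3.0)*3.0 + (-3.0)*3.0 = 22.5 - 9.0 - 9.0 = 4.5


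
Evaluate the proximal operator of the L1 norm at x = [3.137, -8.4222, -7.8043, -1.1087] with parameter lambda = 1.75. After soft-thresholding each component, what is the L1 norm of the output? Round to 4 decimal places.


Soft-thresholding with lambda = 1.75:
prox(3.137) = sign(3.137)*max(|3.137| - 1.75, 0) = 1.387
prox(-8.4222) = sign(-8.4222)*max(|-8.4222| - 1.75, 0) = -6.6722
prox(-7.8043) = sign(-7.8043)*max(|-7.8043| - 1.75, 0) = -6.0543
prox(-1.1087) = sign(-1.1087)*max(|-1.1087| - 1.75, 0) = 0.0
prox(x) = [1.387, -6.6722, -6.0543, 0.0]
||prox(x)||_1 = 1.387 + 6.6722 + 6.0543 + 0.0 = 14.1135


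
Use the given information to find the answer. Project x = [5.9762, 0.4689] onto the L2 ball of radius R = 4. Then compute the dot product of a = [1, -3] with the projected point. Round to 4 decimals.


Step 1: Compute ||x|| (intermediates to 6 decimals).
||x|| = sqrt(5.9762^2 + 0.4689^2) = 5.994567
Step 2: Project.
Since ||x|| > R, scale = R/||x|| = 4/5.994567 = 0.667271, proj(x) = scale * x
proj(x) = [3.987745, 0.312883]
Step 3: Dot product.
a^T * proj(x) = 1*3.987745 - 3*0.312883 = 3.0491


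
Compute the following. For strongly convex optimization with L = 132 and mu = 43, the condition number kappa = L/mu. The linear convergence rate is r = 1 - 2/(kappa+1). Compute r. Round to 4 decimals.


Step 1: Compute the condition number.
kappa = L/mu = 132/43 = 3.0698
Step 2: Compute the convergence rate.
r = 1 - 2/(kappa + 1) = 1 - 2*mu/(L + mu) = (L - mu)/(L + mu) = 89/175 = 0.5086


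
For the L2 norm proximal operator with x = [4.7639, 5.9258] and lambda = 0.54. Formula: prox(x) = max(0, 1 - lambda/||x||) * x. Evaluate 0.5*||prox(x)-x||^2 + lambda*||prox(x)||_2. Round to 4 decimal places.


Step 1: Compute ||x||.
||x|| = 7.6033
Step 2: Compute scaling factor.
scale = max(0, 1 - 0.54/7.6033) = 0.929
Step 3: prox(x) = [4.4256, 5.5049]
||prox(x)|| = 7.0633
Step 4: Proximal objective.
0.5*||prox-x||^2 = 0.1458
lambda*||prox|| = 3.8142
Total = 3.96


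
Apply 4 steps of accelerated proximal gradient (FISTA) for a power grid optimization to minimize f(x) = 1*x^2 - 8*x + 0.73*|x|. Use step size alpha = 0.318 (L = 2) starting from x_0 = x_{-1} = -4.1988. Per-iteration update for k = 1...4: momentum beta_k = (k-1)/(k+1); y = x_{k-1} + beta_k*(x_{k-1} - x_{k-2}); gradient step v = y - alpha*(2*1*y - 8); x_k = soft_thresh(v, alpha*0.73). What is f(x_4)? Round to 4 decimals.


FISTA on f(x) = 1*x^2 - 8*x + 0.73*|x|
L = 2, alpha = 0.318
Iteration 1: beta = 0.0, y = -4.1988 + 0.0*(-4.1988 + 4.1988) = -4.1988
  grad(y) = -16.3976, v = y - alpha*grad = 1.0156
  prox(v) = soft_thresh(1.0156, 0.2321) = 0.7835
Iteration 2: beta = 0.3333, y = 0.7835 + 0.3333*(0.7835 + 4.1988) = 2.4443
  grad(y) = -3.1115, v = y - alpha*grad = 3.4337
  prox(v) = soft_thresh(3.4337, 0.2321) = 3.2016
Iteration 3: beta = 0.5, y = 3.2016 + 0.5*(3.2016 - 0.7835) = 4.4106
  grad(y) = 0.8212, v = y - alpha*grad = 4.1495
  prox(v) = soft_thresh(4.1495, 0.2321) = 3.9173
Iteration 4: beta = 0.6, y = 3.9173 + 0.6*(3.9173 - 3.2016) = 4.3468
  grad(y) = 0.6935, v = y - alpha*grad = 4.1262
  prox(v) = soft_thresh(4.1262, 0.2321) = 3.8941
f(x_4) = 1*3.8941^2 - 8*3.8941 + 0.73*|3.8941| = -13.1461
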